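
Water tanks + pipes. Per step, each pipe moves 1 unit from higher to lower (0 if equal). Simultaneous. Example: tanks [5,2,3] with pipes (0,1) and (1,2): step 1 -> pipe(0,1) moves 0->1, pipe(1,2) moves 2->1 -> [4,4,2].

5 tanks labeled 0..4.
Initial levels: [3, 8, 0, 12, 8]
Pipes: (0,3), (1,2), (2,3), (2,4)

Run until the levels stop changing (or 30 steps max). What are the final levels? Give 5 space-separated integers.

Answer: 6 7 4 7 7

Derivation:
Step 1: flows [3->0,1->2,3->2,4->2] -> levels [4 7 3 10 7]
Step 2: flows [3->0,1->2,3->2,4->2] -> levels [5 6 6 8 6]
Step 3: flows [3->0,1=2,3->2,2=4] -> levels [6 6 7 6 6]
Step 4: flows [0=3,2->1,2->3,2->4] -> levels [6 7 4 7 7]
Step 5: flows [3->0,1->2,3->2,4->2] -> levels [7 6 7 5 6]
Step 6: flows [0->3,2->1,2->3,2->4] -> levels [6 7 4 7 7]
  -> period-2 cycle: step 6 state = step 4 state; never stabilizes
  -> state at step 30: (30-4) mod 2 = 0, same as step 4 -> [6 7 4 7 7]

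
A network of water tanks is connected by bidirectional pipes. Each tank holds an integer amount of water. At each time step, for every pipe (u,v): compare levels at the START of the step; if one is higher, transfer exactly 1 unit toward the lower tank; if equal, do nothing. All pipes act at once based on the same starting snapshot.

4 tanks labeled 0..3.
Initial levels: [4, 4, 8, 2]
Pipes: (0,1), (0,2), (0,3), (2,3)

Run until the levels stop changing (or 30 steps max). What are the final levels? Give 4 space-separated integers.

Step 1: flows [0=1,2->0,0->3,2->3] -> levels [4 4 6 4]
Step 2: flows [0=1,2->0,0=3,2->3] -> levels [5 4 4 5]
Step 3: flows [0->1,0->2,0=3,3->2] -> levels [3 5 6 4]
Step 4: flows [1->0,2->0,3->0,2->3] -> levels [6 4 4 4]
Step 5: flows [0->1,0->2,0->3,2=3] -> levels [3 5 5 5]
Step 6: flows [1->0,2->0,3->0,2=3] -> levels [6 4 4 4]
  -> period-2 cycle: step 6 state = step 4 state; never stabilizes
  -> state at step 30: (30-4) mod 2 = 0, same as step 4 -> [6 4 4 4]

Answer: 6 4 4 4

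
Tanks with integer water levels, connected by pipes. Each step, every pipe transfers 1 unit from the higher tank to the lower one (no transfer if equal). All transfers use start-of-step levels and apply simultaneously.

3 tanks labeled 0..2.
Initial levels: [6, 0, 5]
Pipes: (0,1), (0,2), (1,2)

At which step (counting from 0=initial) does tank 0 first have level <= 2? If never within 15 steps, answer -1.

Step 1: flows [0->1,0->2,2->1] -> levels [4 2 5]
Step 2: flows [0->1,2->0,2->1] -> levels [4 4 3]
Step 3: flows [0=1,0->2,1->2] -> levels [3 3 5]
Step 4: flows [0=1,2->0,2->1] -> levels [4 4 3]
  -> period-2 cycle (repeats step 2); tank 0 never drops to <=2
Tank 0 never reaches <=2 within 15 steps

Answer: -1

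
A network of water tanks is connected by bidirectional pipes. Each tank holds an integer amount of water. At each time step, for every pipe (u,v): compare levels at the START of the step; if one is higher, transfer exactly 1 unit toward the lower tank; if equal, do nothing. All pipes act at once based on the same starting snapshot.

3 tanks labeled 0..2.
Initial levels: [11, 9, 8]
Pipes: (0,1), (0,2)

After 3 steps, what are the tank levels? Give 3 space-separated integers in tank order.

Answer: 8 10 10

Derivation:
Step 1: flows [0->1,0->2] -> levels [9 10 9]
Step 2: flows [1->0,0=2] -> levels [10 9 9]
Step 3: flows [0->1,0->2] -> levels [8 10 10]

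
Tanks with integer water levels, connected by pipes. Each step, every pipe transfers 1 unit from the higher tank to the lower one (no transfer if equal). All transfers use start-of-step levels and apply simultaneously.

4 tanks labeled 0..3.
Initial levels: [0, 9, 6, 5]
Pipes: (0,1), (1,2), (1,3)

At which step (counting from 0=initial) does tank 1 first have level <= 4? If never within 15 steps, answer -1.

Step 1: flows [1->0,1->2,1->3] -> levels [1 6 7 6]
Step 2: flows [1->0,2->1,1=3] -> levels [2 6 6 6]
Step 3: flows [1->0,1=2,1=3] -> levels [3 5 6 6]
Step 4: flows [1->0,2->1,3->1] -> levels [4 6 5 5]
Step 5: flows [1->0,1->2,1->3] -> levels [5 3 6 6]
Tank 1 first reaches <=4 at step 5

Answer: 5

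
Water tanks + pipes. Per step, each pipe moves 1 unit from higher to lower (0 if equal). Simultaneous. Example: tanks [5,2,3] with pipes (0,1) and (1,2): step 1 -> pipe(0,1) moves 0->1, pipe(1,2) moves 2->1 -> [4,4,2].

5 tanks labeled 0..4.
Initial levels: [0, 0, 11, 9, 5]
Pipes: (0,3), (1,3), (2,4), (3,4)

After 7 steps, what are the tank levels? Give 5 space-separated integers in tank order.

Answer: 4 4 7 5 5

Derivation:
Step 1: flows [3->0,3->1,2->4,3->4] -> levels [1 1 10 6 7]
Step 2: flows [3->0,3->1,2->4,4->3] -> levels [2 2 9 5 7]
Step 3: flows [3->0,3->1,2->4,4->3] -> levels [3 3 8 4 7]
Step 4: flows [3->0,3->1,2->4,4->3] -> levels [4 4 7 3 7]
Step 5: flows [0->3,1->3,2=4,4->3] -> levels [3 3 7 6 6]
Step 6: flows [3->0,3->1,2->4,3=4] -> levels [4 4 6 4 7]
Step 7: flows [0=3,1=3,4->2,4->3] -> levels [4 4 7 5 5]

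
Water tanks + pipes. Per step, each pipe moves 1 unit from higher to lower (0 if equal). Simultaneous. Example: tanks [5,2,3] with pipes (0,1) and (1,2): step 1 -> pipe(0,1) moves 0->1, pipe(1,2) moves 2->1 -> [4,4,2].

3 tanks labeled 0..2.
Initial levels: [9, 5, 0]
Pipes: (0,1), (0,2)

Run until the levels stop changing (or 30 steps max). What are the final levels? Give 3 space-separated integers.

Step 1: flows [0->1,0->2] -> levels [7 6 1]
Step 2: flows [0->1,0->2] -> levels [5 7 2]
Step 3: flows [1->0,0->2] -> levels [5 6 3]
Step 4: flows [1->0,0->2] -> levels [5 5 4]
Step 5: flows [0=1,0->2] -> levels [4 5 5]
Step 6: flows [1->0,2->0] -> levels [6 4 4]
Step 7: flows [0->1,0->2] -> levels [4 5 5]
  -> period-2 cycle: step 7 state = step 5 state; never stabilizes
  -> state at step 30: (30-5) mod 2 = 1, same as step 6 -> [6 4 4]

Answer: 6 4 4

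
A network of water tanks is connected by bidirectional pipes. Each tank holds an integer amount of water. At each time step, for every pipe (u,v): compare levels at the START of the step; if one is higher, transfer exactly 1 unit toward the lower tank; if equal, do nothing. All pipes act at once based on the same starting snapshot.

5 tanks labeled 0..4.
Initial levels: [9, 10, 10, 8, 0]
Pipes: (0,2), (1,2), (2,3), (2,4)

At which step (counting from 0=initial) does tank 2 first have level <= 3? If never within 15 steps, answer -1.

Step 1: flows [2->0,1=2,2->3,2->4] -> levels [10 10 7 9 1]
Step 2: flows [0->2,1->2,3->2,2->4] -> levels [9 9 9 8 2]
Step 3: flows [0=2,1=2,2->3,2->4] -> levels [9 9 7 9 3]
Step 4: flows [0->2,1->2,3->2,2->4] -> levels [8 8 9 8 4]
Step 5: flows [2->0,2->1,2->3,2->4] -> levels [9 9 5 9 5]
Step 6: flows [0->2,1->2,3->2,2=4] -> levels [8 8 8 8 5]
Step 7: flows [0=2,1=2,2=3,2->4] -> levels [8 8 7 8 6]
Step 8: flows [0->2,1->2,3->2,2->4] -> levels [7 7 9 7 7]
Step 9: flows [2->0,2->1,2->3,2->4] -> levels [8 8 5 8 8]
Step 10: flows [0->2,1->2,3->2,4->2] -> levels [7 7 9 7 7]
  -> period-2 cycle (repeats step 8); tank 2 never drops to <=3
Tank 2 never reaches <=3 within 15 steps

Answer: -1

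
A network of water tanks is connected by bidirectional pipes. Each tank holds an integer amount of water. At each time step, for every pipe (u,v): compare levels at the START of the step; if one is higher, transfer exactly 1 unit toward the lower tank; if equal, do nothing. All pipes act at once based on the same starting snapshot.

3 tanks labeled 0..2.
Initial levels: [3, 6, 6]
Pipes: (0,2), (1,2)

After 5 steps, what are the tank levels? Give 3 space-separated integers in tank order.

Answer: 5 5 5

Derivation:
Step 1: flows [2->0,1=2] -> levels [4 6 5]
Step 2: flows [2->0,1->2] -> levels [5 5 5]
Step 3: flows [0=2,1=2] -> levels [5 5 5]
  -> stable; steps 4..5 unchanged -> [5 5 5]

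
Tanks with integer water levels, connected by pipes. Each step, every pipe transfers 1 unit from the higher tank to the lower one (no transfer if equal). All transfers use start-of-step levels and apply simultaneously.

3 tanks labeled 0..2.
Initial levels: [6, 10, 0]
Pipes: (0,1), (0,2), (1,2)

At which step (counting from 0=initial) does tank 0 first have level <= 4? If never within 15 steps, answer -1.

Step 1: flows [1->0,0->2,1->2] -> levels [6 8 2]
Step 2: flows [1->0,0->2,1->2] -> levels [6 6 4]
Step 3: flows [0=1,0->2,1->2] -> levels [5 5 6]
Step 4: flows [0=1,2->0,2->1] -> levels [6 6 4]
  -> period-2 cycle (repeats step 2); tank 0 never drops to <=4
Tank 0 never reaches <=4 within 15 steps

Answer: -1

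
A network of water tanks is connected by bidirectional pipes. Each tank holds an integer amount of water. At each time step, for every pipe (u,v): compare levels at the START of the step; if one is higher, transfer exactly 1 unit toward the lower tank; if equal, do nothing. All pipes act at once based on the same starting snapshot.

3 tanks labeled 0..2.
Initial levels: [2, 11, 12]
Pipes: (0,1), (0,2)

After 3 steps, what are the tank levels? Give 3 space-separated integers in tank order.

Step 1: flows [1->0,2->0] -> levels [4 10 11]
Step 2: flows [1->0,2->0] -> levels [6 9 10]
Step 3: flows [1->0,2->0] -> levels [8 8 9]

Answer: 8 8 9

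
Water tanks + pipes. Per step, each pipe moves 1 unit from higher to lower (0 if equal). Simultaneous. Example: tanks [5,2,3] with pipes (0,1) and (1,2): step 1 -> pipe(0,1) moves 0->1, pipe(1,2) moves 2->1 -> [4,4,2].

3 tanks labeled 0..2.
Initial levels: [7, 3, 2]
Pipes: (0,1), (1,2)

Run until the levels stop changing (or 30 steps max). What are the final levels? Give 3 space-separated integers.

Step 1: flows [0->1,1->2] -> levels [6 3 3]
Step 2: flows [0->1,1=2] -> levels [5 4 3]
Step 3: flows [0->1,1->2] -> levels [4 4 4]
Step 4: flows [0=1,1=2] -> levels [4 4 4]
  -> stable (no change)

Answer: 4 4 4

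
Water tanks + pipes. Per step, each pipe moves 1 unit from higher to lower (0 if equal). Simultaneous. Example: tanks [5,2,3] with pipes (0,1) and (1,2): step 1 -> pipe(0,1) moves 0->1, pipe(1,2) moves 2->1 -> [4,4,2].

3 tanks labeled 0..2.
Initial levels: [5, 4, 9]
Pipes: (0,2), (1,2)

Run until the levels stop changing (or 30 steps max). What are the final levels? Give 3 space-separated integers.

Answer: 7 6 5

Derivation:
Step 1: flows [2->0,2->1] -> levels [6 5 7]
Step 2: flows [2->0,2->1] -> levels [7 6 5]
Step 3: flows [0->2,1->2] -> levels [6 5 7]
  -> period-2 cycle: step 3 state = step 1 state; never stabilizes
  -> state at step 30: (30-1) mod 2 = 1, same as step 2 -> [7 6 5]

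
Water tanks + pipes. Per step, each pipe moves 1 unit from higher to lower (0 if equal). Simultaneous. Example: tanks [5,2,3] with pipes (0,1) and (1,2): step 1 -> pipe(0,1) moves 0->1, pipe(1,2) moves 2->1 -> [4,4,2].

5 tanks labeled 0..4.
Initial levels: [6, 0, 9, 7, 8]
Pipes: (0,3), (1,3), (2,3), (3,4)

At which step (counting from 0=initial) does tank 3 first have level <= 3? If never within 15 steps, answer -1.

Step 1: flows [3->0,3->1,2->3,4->3] -> levels [7 1 8 7 7]
Step 2: flows [0=3,3->1,2->3,3=4] -> levels [7 2 7 7 7]
Step 3: flows [0=3,3->1,2=3,3=4] -> levels [7 3 7 6 7]
Step 4: flows [0->3,3->1,2->3,4->3] -> levels [6 4 6 8 6]
Step 5: flows [3->0,3->1,3->2,3->4] -> levels [7 5 7 4 7]
Step 6: flows [0->3,1->3,2->3,4->3] -> levels [6 4 6 8 6]
  -> period-2 cycle (repeats step 4); tank 3 never drops to <=3
Tank 3 never reaches <=3 within 15 steps

Answer: -1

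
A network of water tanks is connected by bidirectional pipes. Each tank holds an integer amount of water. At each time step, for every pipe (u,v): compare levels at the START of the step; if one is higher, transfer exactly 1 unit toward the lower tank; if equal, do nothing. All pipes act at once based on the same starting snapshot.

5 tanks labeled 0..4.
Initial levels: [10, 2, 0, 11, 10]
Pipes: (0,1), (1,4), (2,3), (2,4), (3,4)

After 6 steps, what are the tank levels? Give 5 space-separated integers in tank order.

Step 1: flows [0->1,4->1,3->2,4->2,3->4] -> levels [9 4 2 9 9]
Step 2: flows [0->1,4->1,3->2,4->2,3=4] -> levels [8 6 4 8 7]
Step 3: flows [0->1,4->1,3->2,4->2,3->4] -> levels [7 8 6 6 6]
Step 4: flows [1->0,1->4,2=3,2=4,3=4] -> levels [8 6 6 6 7]
Step 5: flows [0->1,4->1,2=3,4->2,4->3] -> levels [7 8 7 7 4]
Step 6: flows [1->0,1->4,2=3,2->4,3->4] -> levels [8 6 6 6 7]

Answer: 8 6 6 6 7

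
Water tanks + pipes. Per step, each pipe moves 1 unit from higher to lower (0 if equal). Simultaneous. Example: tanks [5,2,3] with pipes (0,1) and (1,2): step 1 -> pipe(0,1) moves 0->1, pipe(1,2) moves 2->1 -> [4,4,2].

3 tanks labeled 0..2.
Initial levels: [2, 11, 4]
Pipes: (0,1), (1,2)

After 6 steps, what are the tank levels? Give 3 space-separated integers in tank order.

Step 1: flows [1->0,1->2] -> levels [3 9 5]
Step 2: flows [1->0,1->2] -> levels [4 7 6]
Step 3: flows [1->0,1->2] -> levels [5 5 7]
Step 4: flows [0=1,2->1] -> levels [5 6 6]
Step 5: flows [1->0,1=2] -> levels [6 5 6]
Step 6: flows [0->1,2->1] -> levels [5 7 5]

Answer: 5 7 5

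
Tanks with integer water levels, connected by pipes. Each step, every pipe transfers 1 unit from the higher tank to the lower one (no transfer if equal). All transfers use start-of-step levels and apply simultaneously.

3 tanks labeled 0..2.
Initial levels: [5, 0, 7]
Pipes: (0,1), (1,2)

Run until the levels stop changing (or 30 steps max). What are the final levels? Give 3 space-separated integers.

Answer: 4 4 4

Derivation:
Step 1: flows [0->1,2->1] -> levels [4 2 6]
Step 2: flows [0->1,2->1] -> levels [3 4 5]
Step 3: flows [1->0,2->1] -> levels [4 4 4]
Step 4: flows [0=1,1=2] -> levels [4 4 4]
  -> stable (no change)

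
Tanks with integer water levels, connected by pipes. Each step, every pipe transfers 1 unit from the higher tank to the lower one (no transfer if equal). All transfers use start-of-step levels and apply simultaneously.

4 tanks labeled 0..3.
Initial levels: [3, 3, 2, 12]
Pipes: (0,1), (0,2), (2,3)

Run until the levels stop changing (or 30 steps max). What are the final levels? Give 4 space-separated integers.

Step 1: flows [0=1,0->2,3->2] -> levels [2 3 4 11]
Step 2: flows [1->0,2->0,3->2] -> levels [4 2 4 10]
Step 3: flows [0->1,0=2,3->2] -> levels [3 3 5 9]
Step 4: flows [0=1,2->0,3->2] -> levels [4 3 5 8]
Step 5: flows [0->1,2->0,3->2] -> levels [4 4 5 7]
Step 6: flows [0=1,2->0,3->2] -> levels [5 4 5 6]
Step 7: flows [0->1,0=2,3->2] -> levels [4 5 6 5]
Step 8: flows [1->0,2->0,2->3] -> levels [6 4 4 6]
Step 9: flows [0->1,0->2,3->2] -> levels [4 5 6 5]
  -> period-2 cycle: step 9 state = step 7 state; never stabilizes
  -> state at step 30: (30-7) mod 2 = 1, same as step 8 -> [6 4 4 6]

Answer: 6 4 4 6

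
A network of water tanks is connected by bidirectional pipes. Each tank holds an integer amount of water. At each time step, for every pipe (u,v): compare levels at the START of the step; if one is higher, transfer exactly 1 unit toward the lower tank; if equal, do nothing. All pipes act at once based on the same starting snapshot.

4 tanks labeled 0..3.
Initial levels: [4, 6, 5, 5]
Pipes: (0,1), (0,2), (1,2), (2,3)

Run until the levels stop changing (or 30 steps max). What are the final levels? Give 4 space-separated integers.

Step 1: flows [1->0,2->0,1->2,2=3] -> levels [6 4 5 5]
Step 2: flows [0->1,0->2,2->1,2=3] -> levels [4 6 5 5]
  -> period-2 cycle: step 2 state = step 0 state; never stabilizes
  -> state at step 30: (30-0) mod 2 = 0, same as step 0 -> [4 6 5 5]

Answer: 4 6 5 5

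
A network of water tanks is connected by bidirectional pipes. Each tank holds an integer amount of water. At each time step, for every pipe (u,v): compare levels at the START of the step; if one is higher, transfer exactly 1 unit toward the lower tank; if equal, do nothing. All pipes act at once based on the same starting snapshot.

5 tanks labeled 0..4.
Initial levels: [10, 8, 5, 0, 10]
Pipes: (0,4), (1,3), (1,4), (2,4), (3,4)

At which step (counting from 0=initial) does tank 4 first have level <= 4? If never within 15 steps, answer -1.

Step 1: flows [0=4,1->3,4->1,4->2,4->3] -> levels [10 8 6 2 7]
Step 2: flows [0->4,1->3,1->4,4->2,4->3] -> levels [9 6 7 4 7]
Step 3: flows [0->4,1->3,4->1,2=4,4->3] -> levels [8 6 7 6 6]
Step 4: flows [0->4,1=3,1=4,2->4,3=4] -> levels [7 6 6 6 8]
Step 5: flows [4->0,1=3,4->1,4->2,4->3] -> levels [8 7 7 7 4]
Tank 4 first reaches <=4 at step 5

Answer: 5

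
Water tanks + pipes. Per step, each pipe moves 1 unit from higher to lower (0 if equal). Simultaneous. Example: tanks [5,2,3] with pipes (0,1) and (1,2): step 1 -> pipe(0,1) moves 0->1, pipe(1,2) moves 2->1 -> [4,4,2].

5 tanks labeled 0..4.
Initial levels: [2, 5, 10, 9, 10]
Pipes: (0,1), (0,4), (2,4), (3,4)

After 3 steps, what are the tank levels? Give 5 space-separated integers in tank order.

Answer: 5 5 9 9 8

Derivation:
Step 1: flows [1->0,4->0,2=4,4->3] -> levels [4 4 10 10 8]
Step 2: flows [0=1,4->0,2->4,3->4] -> levels [5 4 9 9 9]
Step 3: flows [0->1,4->0,2=4,3=4] -> levels [5 5 9 9 8]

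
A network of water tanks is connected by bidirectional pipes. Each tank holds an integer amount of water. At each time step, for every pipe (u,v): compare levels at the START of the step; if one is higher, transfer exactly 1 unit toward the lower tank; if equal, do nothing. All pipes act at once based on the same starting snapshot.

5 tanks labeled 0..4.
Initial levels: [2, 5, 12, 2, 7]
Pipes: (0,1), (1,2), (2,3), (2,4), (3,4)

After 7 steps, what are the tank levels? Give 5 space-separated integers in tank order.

Answer: 6 4 7 6 5

Derivation:
Step 1: flows [1->0,2->1,2->3,2->4,4->3] -> levels [3 5 9 4 7]
Step 2: flows [1->0,2->1,2->3,2->4,4->3] -> levels [4 5 6 6 7]
Step 3: flows [1->0,2->1,2=3,4->2,4->3] -> levels [5 5 6 7 5]
Step 4: flows [0=1,2->1,3->2,2->4,3->4] -> levels [5 6 5 5 7]
Step 5: flows [1->0,1->2,2=3,4->2,4->3] -> levels [6 4 7 6 5]
Step 6: flows [0->1,2->1,2->3,2->4,3->4] -> levels [5 6 4 6 7]
Step 7: flows [1->0,1->2,3->2,4->2,4->3] -> levels [6 4 7 6 5]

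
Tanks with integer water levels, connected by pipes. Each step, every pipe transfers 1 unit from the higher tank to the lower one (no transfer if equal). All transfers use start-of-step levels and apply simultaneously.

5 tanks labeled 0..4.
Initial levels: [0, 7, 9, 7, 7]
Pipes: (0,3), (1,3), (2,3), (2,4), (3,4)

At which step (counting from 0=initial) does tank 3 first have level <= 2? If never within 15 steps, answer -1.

Answer: -1

Derivation:
Step 1: flows [3->0,1=3,2->3,2->4,3=4] -> levels [1 7 7 7 8]
Step 2: flows [3->0,1=3,2=3,4->2,4->3] -> levels [2 7 8 7 6]
Step 3: flows [3->0,1=3,2->3,2->4,3->4] -> levels [3 7 6 6 8]
Step 4: flows [3->0,1->3,2=3,4->2,4->3] -> levels [4 6 7 7 6]
Step 5: flows [3->0,3->1,2=3,2->4,3->4] -> levels [5 7 6 4 8]
Step 6: flows [0->3,1->3,2->3,4->2,4->3] -> levels [4 6 6 8 6]
Step 7: flows [3->0,3->1,3->2,2=4,3->4] -> levels [5 7 7 4 7]
Step 8: flows [0->3,1->3,2->3,2=4,4->3] -> levels [4 6 6 8 6]
  -> period-2 cycle (repeats step 6); tank 3 never drops to <=2
Tank 3 never reaches <=2 within 15 steps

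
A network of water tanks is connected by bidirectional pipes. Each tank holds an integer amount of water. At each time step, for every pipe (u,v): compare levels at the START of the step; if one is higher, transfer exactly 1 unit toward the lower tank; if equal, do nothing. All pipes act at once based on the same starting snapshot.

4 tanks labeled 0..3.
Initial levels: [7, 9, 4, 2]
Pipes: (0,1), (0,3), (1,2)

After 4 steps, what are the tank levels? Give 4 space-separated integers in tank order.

Step 1: flows [1->0,0->3,1->2] -> levels [7 7 5 3]
Step 2: flows [0=1,0->3,1->2] -> levels [6 6 6 4]
Step 3: flows [0=1,0->3,1=2] -> levels [5 6 6 5]
Step 4: flows [1->0,0=3,1=2] -> levels [6 5 6 5]

Answer: 6 5 6 5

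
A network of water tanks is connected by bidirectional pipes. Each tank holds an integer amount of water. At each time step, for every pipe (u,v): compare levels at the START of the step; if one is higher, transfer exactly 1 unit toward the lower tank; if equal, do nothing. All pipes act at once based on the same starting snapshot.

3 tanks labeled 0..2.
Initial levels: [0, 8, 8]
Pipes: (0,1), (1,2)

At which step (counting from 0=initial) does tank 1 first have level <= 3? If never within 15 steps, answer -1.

Answer: -1

Derivation:
Step 1: flows [1->0,1=2] -> levels [1 7 8]
Step 2: flows [1->0,2->1] -> levels [2 7 7]
Step 3: flows [1->0,1=2] -> levels [3 6 7]
Step 4: flows [1->0,2->1] -> levels [4 6 6]
Step 5: flows [1->0,1=2] -> levels [5 5 6]
Step 6: flows [0=1,2->1] -> levels [5 6 5]
Step 7: flows [1->0,1->2] -> levels [6 4 6]
Step 8: flows [0->1,2->1] -> levels [5 6 5]
  -> period-2 cycle (repeats step 6); tank 1 never drops to <=3
Tank 1 never reaches <=3 within 15 steps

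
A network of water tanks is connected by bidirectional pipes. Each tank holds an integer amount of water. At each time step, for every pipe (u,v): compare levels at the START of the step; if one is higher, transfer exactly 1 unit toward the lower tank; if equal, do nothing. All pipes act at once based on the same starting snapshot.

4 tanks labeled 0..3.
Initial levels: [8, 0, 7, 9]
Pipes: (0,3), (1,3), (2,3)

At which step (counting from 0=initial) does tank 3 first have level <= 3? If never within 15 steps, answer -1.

Step 1: flows [3->0,3->1,3->2] -> levels [9 1 8 6]
Step 2: flows [0->3,3->1,2->3] -> levels [8 2 7 7]
Step 3: flows [0->3,3->1,2=3] -> levels [7 3 7 7]
Step 4: flows [0=3,3->1,2=3] -> levels [7 4 7 6]
Step 5: flows [0->3,3->1,2->3] -> levels [6 5 6 7]
Step 6: flows [3->0,3->1,3->2] -> levels [7 6 7 4]
Step 7: flows [0->3,1->3,2->3] -> levels [6 5 6 7]
  -> period-2 cycle (repeats step 5); tank 3 never drops to <=3
Tank 3 never reaches <=3 within 15 steps

Answer: -1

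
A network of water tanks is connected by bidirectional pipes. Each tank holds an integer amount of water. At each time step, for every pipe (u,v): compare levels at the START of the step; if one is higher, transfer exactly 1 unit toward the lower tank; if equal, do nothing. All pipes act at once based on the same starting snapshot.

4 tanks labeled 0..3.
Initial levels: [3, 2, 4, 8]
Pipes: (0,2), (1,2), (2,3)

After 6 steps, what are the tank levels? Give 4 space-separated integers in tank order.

Step 1: flows [2->0,2->1,3->2] -> levels [4 3 3 7]
Step 2: flows [0->2,1=2,3->2] -> levels [3 3 5 6]
Step 3: flows [2->0,2->1,3->2] -> levels [4 4 4 5]
Step 4: flows [0=2,1=2,3->2] -> levels [4 4 5 4]
Step 5: flows [2->0,2->1,2->3] -> levels [5 5 2 5]
Step 6: flows [0->2,1->2,3->2] -> levels [4 4 5 4]

Answer: 4 4 5 4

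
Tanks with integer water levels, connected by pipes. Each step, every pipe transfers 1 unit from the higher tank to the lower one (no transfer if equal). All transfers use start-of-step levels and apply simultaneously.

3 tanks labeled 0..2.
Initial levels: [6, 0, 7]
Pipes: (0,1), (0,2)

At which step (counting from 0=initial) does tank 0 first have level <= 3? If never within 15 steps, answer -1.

Answer: 6

Derivation:
Step 1: flows [0->1,2->0] -> levels [6 1 6]
Step 2: flows [0->1,0=2] -> levels [5 2 6]
Step 3: flows [0->1,2->0] -> levels [5 3 5]
Step 4: flows [0->1,0=2] -> levels [4 4 5]
Step 5: flows [0=1,2->0] -> levels [5 4 4]
Step 6: flows [0->1,0->2] -> levels [3 5 5]
Tank 0 first reaches <=3 at step 6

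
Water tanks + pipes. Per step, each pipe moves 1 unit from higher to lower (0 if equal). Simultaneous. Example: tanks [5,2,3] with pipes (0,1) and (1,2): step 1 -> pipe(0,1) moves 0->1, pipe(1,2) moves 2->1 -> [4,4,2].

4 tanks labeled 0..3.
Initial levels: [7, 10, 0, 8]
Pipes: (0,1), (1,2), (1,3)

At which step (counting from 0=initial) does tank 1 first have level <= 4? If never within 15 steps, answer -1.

Answer: 7

Derivation:
Step 1: flows [1->0,1->2,1->3] -> levels [8 7 1 9]
Step 2: flows [0->1,1->2,3->1] -> levels [7 8 2 8]
Step 3: flows [1->0,1->2,1=3] -> levels [8 6 3 8]
Step 4: flows [0->1,1->2,3->1] -> levels [7 7 4 7]
Step 5: flows [0=1,1->2,1=3] -> levels [7 6 5 7]
Step 6: flows [0->1,1->2,3->1] -> levels [6 7 6 6]
Step 7: flows [1->0,1->2,1->3] -> levels [7 4 7 7]
Tank 1 first reaches <=4 at step 7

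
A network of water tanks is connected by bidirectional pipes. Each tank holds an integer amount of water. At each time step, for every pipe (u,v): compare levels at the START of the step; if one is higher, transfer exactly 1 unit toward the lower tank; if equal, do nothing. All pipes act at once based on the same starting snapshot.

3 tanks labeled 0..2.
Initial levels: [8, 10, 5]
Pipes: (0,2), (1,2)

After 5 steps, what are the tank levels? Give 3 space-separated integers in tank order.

Step 1: flows [0->2,1->2] -> levels [7 9 7]
Step 2: flows [0=2,1->2] -> levels [7 8 8]
Step 3: flows [2->0,1=2] -> levels [8 8 7]
Step 4: flows [0->2,1->2] -> levels [7 7 9]
Step 5: flows [2->0,2->1] -> levels [8 8 7]

Answer: 8 8 7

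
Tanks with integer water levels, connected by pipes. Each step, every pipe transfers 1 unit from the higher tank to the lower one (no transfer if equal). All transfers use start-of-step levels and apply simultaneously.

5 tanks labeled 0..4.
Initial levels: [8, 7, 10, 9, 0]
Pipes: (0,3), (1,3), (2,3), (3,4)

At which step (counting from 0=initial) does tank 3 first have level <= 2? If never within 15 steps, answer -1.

Step 1: flows [3->0,3->1,2->3,3->4] -> levels [9 8 9 7 1]
Step 2: flows [0->3,1->3,2->3,3->4] -> levels [8 7 8 9 2]
Step 3: flows [3->0,3->1,3->2,3->4] -> levels [9 8 9 5 3]
Step 4: flows [0->3,1->3,2->3,3->4] -> levels [8 7 8 7 4]
Step 5: flows [0->3,1=3,2->3,3->4] -> levels [7 7 7 8 5]
Step 6: flows [3->0,3->1,3->2,3->4] -> levels [8 8 8 4 6]
Step 7: flows [0->3,1->3,2->3,4->3] -> levels [7 7 7 8 5]
  -> period-2 cycle (repeats step 5); tank 3 never drops to <=2
Tank 3 never reaches <=2 within 15 steps

Answer: -1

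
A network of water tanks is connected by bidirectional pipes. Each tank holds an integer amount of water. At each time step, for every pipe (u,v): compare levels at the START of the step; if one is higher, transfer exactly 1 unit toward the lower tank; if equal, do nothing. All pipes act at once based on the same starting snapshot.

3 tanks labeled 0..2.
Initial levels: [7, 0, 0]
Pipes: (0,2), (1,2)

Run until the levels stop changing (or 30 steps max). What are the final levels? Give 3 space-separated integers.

Step 1: flows [0->2,1=2] -> levels [6 0 1]
Step 2: flows [0->2,2->1] -> levels [5 1 1]
Step 3: flows [0->2,1=2] -> levels [4 1 2]
Step 4: flows [0->2,2->1] -> levels [3 2 2]
Step 5: flows [0->2,1=2] -> levels [2 2 3]
Step 6: flows [2->0,2->1] -> levels [3 3 1]
Step 7: flows [0->2,1->2] -> levels [2 2 3]
  -> period-2 cycle: step 7 state = step 5 state; never stabilizes
  -> state at step 30: (30-5) mod 2 = 1, same as step 6 -> [3 3 1]

Answer: 3 3 1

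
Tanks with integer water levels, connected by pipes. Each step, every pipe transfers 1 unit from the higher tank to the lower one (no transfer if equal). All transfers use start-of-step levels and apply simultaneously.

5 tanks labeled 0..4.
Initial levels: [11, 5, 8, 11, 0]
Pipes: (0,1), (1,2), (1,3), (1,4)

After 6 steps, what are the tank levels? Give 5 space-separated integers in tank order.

Answer: 8 5 8 8 6

Derivation:
Step 1: flows [0->1,2->1,3->1,1->4] -> levels [10 7 7 10 1]
Step 2: flows [0->1,1=2,3->1,1->4] -> levels [9 8 7 9 2]
Step 3: flows [0->1,1->2,3->1,1->4] -> levels [8 8 8 8 3]
Step 4: flows [0=1,1=2,1=3,1->4] -> levels [8 7 8 8 4]
Step 5: flows [0->1,2->1,3->1,1->4] -> levels [7 9 7 7 5]
Step 6: flows [1->0,1->2,1->3,1->4] -> levels [8 5 8 8 6]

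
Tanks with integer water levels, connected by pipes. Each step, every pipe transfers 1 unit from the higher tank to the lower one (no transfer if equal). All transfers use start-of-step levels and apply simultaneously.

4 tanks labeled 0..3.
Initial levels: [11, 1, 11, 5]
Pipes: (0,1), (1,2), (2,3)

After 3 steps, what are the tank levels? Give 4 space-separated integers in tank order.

Answer: 8 7 6 7

Derivation:
Step 1: flows [0->1,2->1,2->3] -> levels [10 3 9 6]
Step 2: flows [0->1,2->1,2->3] -> levels [9 5 7 7]
Step 3: flows [0->1,2->1,2=3] -> levels [8 7 6 7]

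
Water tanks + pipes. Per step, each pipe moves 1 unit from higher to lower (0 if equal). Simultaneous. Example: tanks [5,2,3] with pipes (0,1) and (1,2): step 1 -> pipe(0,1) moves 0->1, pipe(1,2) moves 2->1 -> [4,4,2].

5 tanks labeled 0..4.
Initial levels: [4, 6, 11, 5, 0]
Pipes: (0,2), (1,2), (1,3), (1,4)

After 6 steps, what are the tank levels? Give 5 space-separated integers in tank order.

Answer: 5 5 6 5 5

Derivation:
Step 1: flows [2->0,2->1,1->3,1->4] -> levels [5 5 9 6 1]
Step 2: flows [2->0,2->1,3->1,1->4] -> levels [6 6 7 5 2]
Step 3: flows [2->0,2->1,1->3,1->4] -> levels [7 5 5 6 3]
Step 4: flows [0->2,1=2,3->1,1->4] -> levels [6 5 6 5 4]
Step 5: flows [0=2,2->1,1=3,1->4] -> levels [6 5 5 5 5]
Step 6: flows [0->2,1=2,1=3,1=4] -> levels [5 5 6 5 5]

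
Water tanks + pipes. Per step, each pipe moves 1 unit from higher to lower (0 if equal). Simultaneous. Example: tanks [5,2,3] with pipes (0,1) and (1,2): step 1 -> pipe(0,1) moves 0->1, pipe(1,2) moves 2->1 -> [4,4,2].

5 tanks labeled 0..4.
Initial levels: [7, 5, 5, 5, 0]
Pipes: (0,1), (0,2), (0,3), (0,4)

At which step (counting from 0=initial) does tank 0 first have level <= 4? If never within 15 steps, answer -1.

Answer: 1

Derivation:
Step 1: flows [0->1,0->2,0->3,0->4] -> levels [3 6 6 6 1]
Tank 0 first reaches <=4 at step 1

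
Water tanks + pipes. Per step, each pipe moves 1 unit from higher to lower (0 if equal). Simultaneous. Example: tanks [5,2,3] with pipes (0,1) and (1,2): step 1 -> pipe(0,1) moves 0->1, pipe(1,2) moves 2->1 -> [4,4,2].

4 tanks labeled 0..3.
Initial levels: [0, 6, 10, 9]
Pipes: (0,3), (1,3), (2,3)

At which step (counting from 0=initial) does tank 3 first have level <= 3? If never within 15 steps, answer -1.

Step 1: flows [3->0,3->1,2->3] -> levels [1 7 9 8]
Step 2: flows [3->0,3->1,2->3] -> levels [2 8 8 7]
Step 3: flows [3->0,1->3,2->3] -> levels [3 7 7 8]
Step 4: flows [3->0,3->1,3->2] -> levels [4 8 8 5]
Step 5: flows [3->0,1->3,2->3] -> levels [5 7 7 6]
Step 6: flows [3->0,1->3,2->3] -> levels [6 6 6 7]
Step 7: flows [3->0,3->1,3->2] -> levels [7 7 7 4]
Step 8: flows [0->3,1->3,2->3] -> levels [6 6 6 7]
  -> period-2 cycle (repeats step 6); tank 3 never drops to <=3
Tank 3 never reaches <=3 within 15 steps

Answer: -1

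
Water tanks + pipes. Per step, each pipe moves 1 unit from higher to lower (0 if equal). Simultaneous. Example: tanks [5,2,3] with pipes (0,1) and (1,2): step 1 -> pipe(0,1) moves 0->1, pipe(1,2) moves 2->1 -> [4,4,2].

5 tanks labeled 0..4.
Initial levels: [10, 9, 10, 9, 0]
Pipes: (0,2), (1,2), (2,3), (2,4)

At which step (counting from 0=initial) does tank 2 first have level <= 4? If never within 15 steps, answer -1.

Step 1: flows [0=2,2->1,2->3,2->4] -> levels [10 10 7 10 1]
Step 2: flows [0->2,1->2,3->2,2->4] -> levels [9 9 9 9 2]
Step 3: flows [0=2,1=2,2=3,2->4] -> levels [9 9 8 9 3]
Step 4: flows [0->2,1->2,3->2,2->4] -> levels [8 8 10 8 4]
Step 5: flows [2->0,2->1,2->3,2->4] -> levels [9 9 6 9 5]
Step 6: flows [0->2,1->2,3->2,2->4] -> levels [8 8 8 8 6]
Step 7: flows [0=2,1=2,2=3,2->4] -> levels [8 8 7 8 7]
Step 8: flows [0->2,1->2,3->2,2=4] -> levels [7 7 10 7 7]
Step 9: flows [2->0,2->1,2->3,2->4] -> levels [8 8 6 8 8]
Step 10: flows [0->2,1->2,3->2,4->2] -> levels [7 7 10 7 7]
  -> period-2 cycle (repeats step 8); tank 2 never drops to <=4
Tank 2 never reaches <=4 within 15 steps

Answer: -1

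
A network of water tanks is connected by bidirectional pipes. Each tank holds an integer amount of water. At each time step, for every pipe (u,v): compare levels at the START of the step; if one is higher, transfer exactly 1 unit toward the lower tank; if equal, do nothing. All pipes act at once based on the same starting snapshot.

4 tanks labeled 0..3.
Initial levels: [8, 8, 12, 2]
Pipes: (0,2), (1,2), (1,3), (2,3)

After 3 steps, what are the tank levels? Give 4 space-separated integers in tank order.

Answer: 8 6 8 8

Derivation:
Step 1: flows [2->0,2->1,1->3,2->3] -> levels [9 8 9 4]
Step 2: flows [0=2,2->1,1->3,2->3] -> levels [9 8 7 6]
Step 3: flows [0->2,1->2,1->3,2->3] -> levels [8 6 8 8]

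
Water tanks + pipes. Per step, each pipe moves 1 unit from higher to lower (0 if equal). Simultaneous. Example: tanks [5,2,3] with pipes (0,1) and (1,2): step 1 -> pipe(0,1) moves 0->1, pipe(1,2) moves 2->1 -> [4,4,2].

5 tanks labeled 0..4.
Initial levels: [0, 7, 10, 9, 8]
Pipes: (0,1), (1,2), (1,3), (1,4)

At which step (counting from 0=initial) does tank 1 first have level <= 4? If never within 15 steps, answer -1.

Step 1: flows [1->0,2->1,3->1,4->1] -> levels [1 9 9 8 7]
Step 2: flows [1->0,1=2,1->3,1->4] -> levels [2 6 9 9 8]
Step 3: flows [1->0,2->1,3->1,4->1] -> levels [3 8 8 8 7]
Step 4: flows [1->0,1=2,1=3,1->4] -> levels [4 6 8 8 8]
Step 5: flows [1->0,2->1,3->1,4->1] -> levels [5 8 7 7 7]
Step 6: flows [1->0,1->2,1->3,1->4] -> levels [6 4 8 8 8]
Tank 1 first reaches <=4 at step 6

Answer: 6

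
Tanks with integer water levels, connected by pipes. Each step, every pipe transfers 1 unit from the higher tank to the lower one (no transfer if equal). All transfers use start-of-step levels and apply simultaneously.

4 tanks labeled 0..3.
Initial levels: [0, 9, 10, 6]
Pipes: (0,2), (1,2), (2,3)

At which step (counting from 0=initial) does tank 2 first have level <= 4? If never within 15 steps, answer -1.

Answer: 7

Derivation:
Step 1: flows [2->0,2->1,2->3] -> levels [1 10 7 7]
Step 2: flows [2->0,1->2,2=3] -> levels [2 9 7 7]
Step 3: flows [2->0,1->2,2=3] -> levels [3 8 7 7]
Step 4: flows [2->0,1->2,2=3] -> levels [4 7 7 7]
Step 5: flows [2->0,1=2,2=3] -> levels [5 7 6 7]
Step 6: flows [2->0,1->2,3->2] -> levels [6 6 7 6]
Step 7: flows [2->0,2->1,2->3] -> levels [7 7 4 7]
Tank 2 first reaches <=4 at step 7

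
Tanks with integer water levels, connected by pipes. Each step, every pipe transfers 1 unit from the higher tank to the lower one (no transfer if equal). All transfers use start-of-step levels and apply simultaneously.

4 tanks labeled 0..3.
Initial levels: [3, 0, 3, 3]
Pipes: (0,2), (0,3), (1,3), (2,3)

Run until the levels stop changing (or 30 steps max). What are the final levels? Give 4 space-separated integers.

Step 1: flows [0=2,0=3,3->1,2=3] -> levels [3 1 3 2]
Step 2: flows [0=2,0->3,3->1,2->3] -> levels [2 2 2 3]
Step 3: flows [0=2,3->0,3->1,3->2] -> levels [3 3 3 0]
Step 4: flows [0=2,0->3,1->3,2->3] -> levels [2 2 2 3]
  -> period-2 cycle: step 4 state = step 2 state; never stabilizes
  -> state at step 30: (30-2) mod 2 = 0, same as step 2 -> [2 2 2 3]

Answer: 2 2 2 3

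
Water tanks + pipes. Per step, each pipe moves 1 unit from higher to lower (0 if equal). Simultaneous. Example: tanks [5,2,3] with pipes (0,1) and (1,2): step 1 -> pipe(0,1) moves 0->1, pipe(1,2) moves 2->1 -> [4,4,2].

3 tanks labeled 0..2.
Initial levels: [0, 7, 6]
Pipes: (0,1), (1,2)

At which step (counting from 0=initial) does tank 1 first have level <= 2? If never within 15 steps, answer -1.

Step 1: flows [1->0,1->2] -> levels [1 5 7]
Step 2: flows [1->0,2->1] -> levels [2 5 6]
Step 3: flows [1->0,2->1] -> levels [3 5 5]
Step 4: flows [1->0,1=2] -> levels [4 4 5]
Step 5: flows [0=1,2->1] -> levels [4 5 4]
Step 6: flows [1->0,1->2] -> levels [5 3 5]
Step 7: flows [0->1,2->1] -> levels [4 5 4]
  -> period-2 cycle (repeats step 5); tank 1 never drops to <=2
Tank 1 never reaches <=2 within 15 steps

Answer: -1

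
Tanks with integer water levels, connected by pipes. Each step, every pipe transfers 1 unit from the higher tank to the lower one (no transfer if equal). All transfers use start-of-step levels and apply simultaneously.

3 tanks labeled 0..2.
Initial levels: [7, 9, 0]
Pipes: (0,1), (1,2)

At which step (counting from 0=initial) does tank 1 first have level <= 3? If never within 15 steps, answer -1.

Step 1: flows [1->0,1->2] -> levels [8 7 1]
Step 2: flows [0->1,1->2] -> levels [7 7 2]
Step 3: flows [0=1,1->2] -> levels [7 6 3]
Step 4: flows [0->1,1->2] -> levels [6 6 4]
Step 5: flows [0=1,1->2] -> levels [6 5 5]
Step 6: flows [0->1,1=2] -> levels [5 6 5]
Step 7: flows [1->0,1->2] -> levels [6 4 6]
Step 8: flows [0->1,2->1] -> levels [5 6 5]
  -> period-2 cycle (repeats step 6); tank 1 never drops to <=3
Tank 1 never reaches <=3 within 15 steps

Answer: -1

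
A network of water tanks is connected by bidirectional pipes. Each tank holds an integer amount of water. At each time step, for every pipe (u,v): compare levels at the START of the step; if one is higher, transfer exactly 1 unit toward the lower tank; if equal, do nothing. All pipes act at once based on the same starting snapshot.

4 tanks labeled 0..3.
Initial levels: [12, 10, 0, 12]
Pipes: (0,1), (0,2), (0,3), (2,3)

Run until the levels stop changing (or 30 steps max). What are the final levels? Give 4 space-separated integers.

Step 1: flows [0->1,0->2,0=3,3->2] -> levels [10 11 2 11]
Step 2: flows [1->0,0->2,3->0,3->2] -> levels [11 10 4 9]
Step 3: flows [0->1,0->2,0->3,3->2] -> levels [8 11 6 9]
Step 4: flows [1->0,0->2,3->0,3->2] -> levels [9 10 8 7]
Step 5: flows [1->0,0->2,0->3,2->3] -> levels [8 9 8 9]
Step 6: flows [1->0,0=2,3->0,3->2] -> levels [10 8 9 7]
Step 7: flows [0->1,0->2,0->3,2->3] -> levels [7 9 9 9]
Step 8: flows [1->0,2->0,3->0,2=3] -> levels [10 8 8 8]
Step 9: flows [0->1,0->2,0->3,2=3] -> levels [7 9 9 9]
  -> period-2 cycle: step 9 state = step 7 state; never stabilizes
  -> state at step 30: (30-7) mod 2 = 1, same as step 8 -> [10 8 8 8]

Answer: 10 8 8 8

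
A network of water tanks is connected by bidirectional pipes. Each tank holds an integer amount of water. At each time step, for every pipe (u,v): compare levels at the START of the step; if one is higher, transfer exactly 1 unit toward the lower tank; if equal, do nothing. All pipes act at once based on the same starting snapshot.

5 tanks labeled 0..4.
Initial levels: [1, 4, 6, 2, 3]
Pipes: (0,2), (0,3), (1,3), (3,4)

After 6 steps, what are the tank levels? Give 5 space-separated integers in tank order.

Step 1: flows [2->0,3->0,1->3,4->3] -> levels [3 3 5 3 2]
Step 2: flows [2->0,0=3,1=3,3->4] -> levels [4 3 4 2 3]
Step 3: flows [0=2,0->3,1->3,4->3] -> levels [3 2 4 5 2]
Step 4: flows [2->0,3->0,3->1,3->4] -> levels [5 3 3 2 3]
Step 5: flows [0->2,0->3,1->3,4->3] -> levels [3 2 4 5 2]
  -> period-2 cycle: step 5 state = step 3 state
  -> state at step 6: (6-3) mod 2 = 1, same as step 4 -> [5 3 3 2 3]

Answer: 5 3 3 2 3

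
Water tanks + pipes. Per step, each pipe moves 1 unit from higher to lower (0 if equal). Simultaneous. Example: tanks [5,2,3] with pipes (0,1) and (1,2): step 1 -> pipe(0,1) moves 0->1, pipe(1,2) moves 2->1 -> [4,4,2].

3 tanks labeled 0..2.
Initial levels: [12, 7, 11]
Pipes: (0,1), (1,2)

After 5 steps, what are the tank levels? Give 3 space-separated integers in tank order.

Step 1: flows [0->1,2->1] -> levels [11 9 10]
Step 2: flows [0->1,2->1] -> levels [10 11 9]
Step 3: flows [1->0,1->2] -> levels [11 9 10]
  -> period-2 cycle: step 3 state = step 1 state
  -> state at step 5: (5-1) mod 2 = 0, same as step 1 -> [11 9 10]

Answer: 11 9 10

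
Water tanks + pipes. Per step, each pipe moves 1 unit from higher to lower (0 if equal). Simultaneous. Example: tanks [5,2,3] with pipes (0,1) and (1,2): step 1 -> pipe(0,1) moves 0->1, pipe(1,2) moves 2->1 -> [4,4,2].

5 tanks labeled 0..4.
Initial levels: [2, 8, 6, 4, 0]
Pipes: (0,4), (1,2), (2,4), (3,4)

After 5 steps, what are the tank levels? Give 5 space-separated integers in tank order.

Answer: 4 5 4 4 3

Derivation:
Step 1: flows [0->4,1->2,2->4,3->4] -> levels [1 7 6 3 3]
Step 2: flows [4->0,1->2,2->4,3=4] -> levels [2 6 6 3 3]
Step 3: flows [4->0,1=2,2->4,3=4] -> levels [3 6 5 3 3]
Step 4: flows [0=4,1->2,2->4,3=4] -> levels [3 5 5 3 4]
Step 5: flows [4->0,1=2,2->4,4->3] -> levels [4 5 4 4 3]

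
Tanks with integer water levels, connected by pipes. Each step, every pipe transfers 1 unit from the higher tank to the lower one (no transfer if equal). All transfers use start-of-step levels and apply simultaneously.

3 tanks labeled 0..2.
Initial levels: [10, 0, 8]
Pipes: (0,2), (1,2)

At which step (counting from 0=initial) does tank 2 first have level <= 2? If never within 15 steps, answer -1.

Answer: -1

Derivation:
Step 1: flows [0->2,2->1] -> levels [9 1 8]
Step 2: flows [0->2,2->1] -> levels [8 2 8]
Step 3: flows [0=2,2->1] -> levels [8 3 7]
Step 4: flows [0->2,2->1] -> levels [7 4 7]
Step 5: flows [0=2,2->1] -> levels [7 5 6]
Step 6: flows [0->2,2->1] -> levels [6 6 6]
Step 7: flows [0=2,1=2] -> levels [6 6 6]
  -> stable; tank 2 stays at 6 > 2
Tank 2 never reaches <=2 within 15 steps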